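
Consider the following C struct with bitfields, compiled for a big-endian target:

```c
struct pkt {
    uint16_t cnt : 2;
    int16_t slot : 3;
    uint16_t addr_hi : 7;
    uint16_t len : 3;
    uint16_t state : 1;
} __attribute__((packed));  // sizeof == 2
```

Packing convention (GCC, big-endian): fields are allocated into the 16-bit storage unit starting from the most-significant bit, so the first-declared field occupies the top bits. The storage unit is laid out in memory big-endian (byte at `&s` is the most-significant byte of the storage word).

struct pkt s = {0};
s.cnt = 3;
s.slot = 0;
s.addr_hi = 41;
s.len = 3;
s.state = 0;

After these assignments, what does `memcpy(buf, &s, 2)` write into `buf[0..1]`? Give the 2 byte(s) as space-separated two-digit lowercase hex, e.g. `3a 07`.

c2 96

[14+:2] cnt=3 & 0x3 = 0x3; word=0xc000
[11+:3] slot=0 & 0x7 = 0x0; word=0xc000
[4+:7] addr_hi=41 & 0x7f = 0x29; word=0xc290
[1+:3] len=3 & 0x7 = 0x3; word=0xc296
[0+:1] state=0 & 0x1 = 0x0; word=0xc296
word = 0xc296 → big-endian bytes:
  [0]=0xc2  [1]=0x96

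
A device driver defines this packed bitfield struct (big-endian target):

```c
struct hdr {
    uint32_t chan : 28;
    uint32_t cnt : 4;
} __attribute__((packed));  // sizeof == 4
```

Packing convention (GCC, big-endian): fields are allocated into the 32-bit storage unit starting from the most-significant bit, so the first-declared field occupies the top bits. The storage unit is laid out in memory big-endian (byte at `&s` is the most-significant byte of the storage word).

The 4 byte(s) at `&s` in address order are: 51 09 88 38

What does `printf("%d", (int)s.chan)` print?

84973699

[0]=0x51 [1]=0x09 [2]=0x88 [3]=0x38 (big-endian) → word 0x51098838
chan:28 @ bit 4 → (0x51098838>>4)&0xfffffff = 0x5109883  ←
cnt:4 @ bit 0 → (0x51098838>>0)&0xf = 0x8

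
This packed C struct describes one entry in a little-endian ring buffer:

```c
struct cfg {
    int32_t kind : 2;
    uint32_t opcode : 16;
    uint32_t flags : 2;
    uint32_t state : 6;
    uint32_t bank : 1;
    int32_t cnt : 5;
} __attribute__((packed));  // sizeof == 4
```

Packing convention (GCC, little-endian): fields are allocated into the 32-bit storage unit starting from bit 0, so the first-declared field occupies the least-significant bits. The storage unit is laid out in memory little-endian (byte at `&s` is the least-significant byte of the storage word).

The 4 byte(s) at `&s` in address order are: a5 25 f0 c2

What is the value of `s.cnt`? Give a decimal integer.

-8

[0]=0xa5 [1]=0x25 [2]=0xf0 [3]=0xc2 (little-endian) → word 0xc2f025a5
kind:2 @ bit 0 → (0xc2f025a5>>0)&0x3 = 0x1
opcode:16 @ bit 2 → (0xc2f025a5>>2)&0xffff = 0x969
flags:2 @ bit 18 → (0xc2f025a5>>18)&0x3 = 0x0
state:6 @ bit 20 → (0xc2f025a5>>20)&0x3f = 0x2f
bank:1 @ bit 26 → (0xc2f025a5>>26)&0x1 = 0x0
cnt:5 @ bit 27 → (0xc2f025a5>>27)&0x1f = 0x18  ←
cnt signed 5b, MSB=1: 24 - 32 = -8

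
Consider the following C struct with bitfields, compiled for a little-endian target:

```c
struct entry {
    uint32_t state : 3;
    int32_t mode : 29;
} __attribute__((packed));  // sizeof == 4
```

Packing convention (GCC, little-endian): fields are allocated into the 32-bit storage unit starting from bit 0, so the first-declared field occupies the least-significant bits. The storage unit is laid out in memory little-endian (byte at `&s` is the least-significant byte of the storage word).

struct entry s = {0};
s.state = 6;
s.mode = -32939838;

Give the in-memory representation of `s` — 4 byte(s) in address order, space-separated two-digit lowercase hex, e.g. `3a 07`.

16 06 4b f0

state:3 = 6 → 0x6 << 0 → word 0x00000006
mode:29 = -32939838 → 0x1e0960c2 << 3 → word 0xf04b0616
word = 0xf04b0616 → little-endian bytes:
  [0]=0x16  [1]=0x06  [2]=0x4b  [3]=0xf0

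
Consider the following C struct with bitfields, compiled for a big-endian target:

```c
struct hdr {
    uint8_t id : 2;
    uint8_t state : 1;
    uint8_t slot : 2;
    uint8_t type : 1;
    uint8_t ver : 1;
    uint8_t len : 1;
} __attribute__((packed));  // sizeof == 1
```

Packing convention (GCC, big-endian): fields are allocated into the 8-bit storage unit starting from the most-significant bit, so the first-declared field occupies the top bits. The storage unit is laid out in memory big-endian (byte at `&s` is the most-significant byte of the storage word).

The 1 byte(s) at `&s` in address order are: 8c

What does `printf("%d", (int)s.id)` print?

[0]=0x8c (big-endian) → word 0x8c
id [6+:2] = (word>>6) & 0x3 = 2  ←
state [5+:1] = (word>>5) & 0x1 = 0
slot [3+:2] = (word>>3) & 0x3 = 1
type [2+:1] = (word>>2) & 0x1 = 1
ver [1+:1] = (word>>1) & 0x1 = 0
len [0+:1] = (word>>0) & 0x1 = 0

2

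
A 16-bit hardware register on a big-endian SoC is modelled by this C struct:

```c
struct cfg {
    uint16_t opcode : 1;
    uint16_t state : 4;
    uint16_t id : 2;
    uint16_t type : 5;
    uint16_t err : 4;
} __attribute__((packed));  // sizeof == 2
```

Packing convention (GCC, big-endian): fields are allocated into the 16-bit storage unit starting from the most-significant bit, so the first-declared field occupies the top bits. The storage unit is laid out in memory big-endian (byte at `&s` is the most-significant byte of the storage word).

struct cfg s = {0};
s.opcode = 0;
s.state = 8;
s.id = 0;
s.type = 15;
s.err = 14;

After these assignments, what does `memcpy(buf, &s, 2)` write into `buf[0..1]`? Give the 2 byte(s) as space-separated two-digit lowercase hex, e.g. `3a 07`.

40 fe

opcode (1b) val=0 bits=0x0 at bit 15: 0x0000
state (4b) val=8 bits=0x8 at bit 11: 0x4000
id (2b) val=0 bits=0x0 at bit 9: 0x4000
type (5b) val=15 bits=0xf at bit 4: 0x40f0
err (4b) val=14 bits=0xe at bit 0: 0x40fe
word = 0x40fe → big-endian bytes:
  [0]=0x40  [1]=0xfe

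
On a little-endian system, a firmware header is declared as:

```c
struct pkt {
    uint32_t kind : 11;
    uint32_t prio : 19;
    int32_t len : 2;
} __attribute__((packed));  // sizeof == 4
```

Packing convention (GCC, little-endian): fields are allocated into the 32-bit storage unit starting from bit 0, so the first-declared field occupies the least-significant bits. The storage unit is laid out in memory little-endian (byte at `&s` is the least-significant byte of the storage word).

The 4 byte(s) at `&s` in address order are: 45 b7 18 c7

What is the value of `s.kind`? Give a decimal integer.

[0]=0x45 [1]=0xb7 [2]=0x18 [3]=0xc7 (little-endian) → word 0xc718b745
kind [0+:11] = (word>>0) & 0x7ff = 1861  ←
prio [11+:19] = (word>>11) & 0x7ffff = 58134
len [30+:2] = (word>>30) & 0x3 = 3

1861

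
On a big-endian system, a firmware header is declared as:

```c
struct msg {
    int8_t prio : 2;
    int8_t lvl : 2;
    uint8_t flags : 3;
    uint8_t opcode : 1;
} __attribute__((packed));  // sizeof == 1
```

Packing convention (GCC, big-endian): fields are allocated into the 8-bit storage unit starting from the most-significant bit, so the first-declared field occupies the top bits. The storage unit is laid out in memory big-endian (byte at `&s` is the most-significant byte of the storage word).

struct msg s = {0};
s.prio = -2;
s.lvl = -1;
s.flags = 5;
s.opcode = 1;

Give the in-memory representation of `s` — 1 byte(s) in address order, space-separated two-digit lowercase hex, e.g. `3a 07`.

prio (2b) val=-2 bits=0x2 at bit 6: 0x80
lvl (2b) val=-1 bits=0x3 at bit 4: 0xb0
flags (3b) val=5 bits=0x5 at bit 1: 0xba
opcode (1b) val=1 bits=0x1 at bit 0: 0xbb
word = 0xbb → big-endian bytes:
  [0]=0xbb

bb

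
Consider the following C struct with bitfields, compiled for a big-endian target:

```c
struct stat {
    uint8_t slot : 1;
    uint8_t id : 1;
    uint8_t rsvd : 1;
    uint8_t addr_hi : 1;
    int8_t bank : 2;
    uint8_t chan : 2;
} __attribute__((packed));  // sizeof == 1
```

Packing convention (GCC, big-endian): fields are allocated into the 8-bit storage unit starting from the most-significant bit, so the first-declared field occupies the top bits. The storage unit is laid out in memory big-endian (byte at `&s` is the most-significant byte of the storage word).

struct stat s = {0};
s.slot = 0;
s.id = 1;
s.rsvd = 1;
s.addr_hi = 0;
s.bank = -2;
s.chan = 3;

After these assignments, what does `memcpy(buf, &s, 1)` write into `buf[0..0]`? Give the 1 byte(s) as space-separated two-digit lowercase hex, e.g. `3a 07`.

slot (1b) val=0 bits=0x0 at bit 7: 0x00
id (1b) val=1 bits=0x1 at bit 6: 0x40
rsvd (1b) val=1 bits=0x1 at bit 5: 0x60
addr_hi (1b) val=0 bits=0x0 at bit 4: 0x60
bank (2b) val=-2 bits=0x2 at bit 2: 0x68
chan (2b) val=3 bits=0x3 at bit 0: 0x6b
word = 0x6b → big-endian bytes:
  [0]=0x6b

6b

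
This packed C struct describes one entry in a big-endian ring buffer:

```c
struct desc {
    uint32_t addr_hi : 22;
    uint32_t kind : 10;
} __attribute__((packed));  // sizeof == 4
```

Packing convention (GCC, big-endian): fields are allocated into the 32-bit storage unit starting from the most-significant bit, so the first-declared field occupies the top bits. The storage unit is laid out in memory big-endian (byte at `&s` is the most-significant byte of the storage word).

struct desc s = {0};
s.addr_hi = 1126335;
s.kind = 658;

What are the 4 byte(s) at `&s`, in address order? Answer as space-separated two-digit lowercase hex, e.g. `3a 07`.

[10+:22] addr_hi=1126335 & 0x3fffff = 0x112fbf; word=0x44befc00
[0+:10] kind=658 & 0x3ff = 0x292; word=0x44befe92
word = 0x44befe92 → big-endian bytes:
  [0]=0x44  [1]=0xbe  [2]=0xfe  [3]=0x92

44 be fe 92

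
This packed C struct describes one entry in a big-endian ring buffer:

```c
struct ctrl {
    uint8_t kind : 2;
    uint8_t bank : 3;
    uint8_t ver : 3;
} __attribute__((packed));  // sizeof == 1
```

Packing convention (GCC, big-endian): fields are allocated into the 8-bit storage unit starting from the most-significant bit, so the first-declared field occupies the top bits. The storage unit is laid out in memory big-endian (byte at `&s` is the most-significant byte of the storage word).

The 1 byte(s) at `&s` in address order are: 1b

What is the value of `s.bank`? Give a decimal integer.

3

[0]=0x1b (big-endian) → word 0x1b
kind [6+:2] = (word>>6) & 0x3 = 0
bank [3+:3] = (word>>3) & 0x7 = 3  ←
ver [0+:3] = (word>>0) & 0x7 = 3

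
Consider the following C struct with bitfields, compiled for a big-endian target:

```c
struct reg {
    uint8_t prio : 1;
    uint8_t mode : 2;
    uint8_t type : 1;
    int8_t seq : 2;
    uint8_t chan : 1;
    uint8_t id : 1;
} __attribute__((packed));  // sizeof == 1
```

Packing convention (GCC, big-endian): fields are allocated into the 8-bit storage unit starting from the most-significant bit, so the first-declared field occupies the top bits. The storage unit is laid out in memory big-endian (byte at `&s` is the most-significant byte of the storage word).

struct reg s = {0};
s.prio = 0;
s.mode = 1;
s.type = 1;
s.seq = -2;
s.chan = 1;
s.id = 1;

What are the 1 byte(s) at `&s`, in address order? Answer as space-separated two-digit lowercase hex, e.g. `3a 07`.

3b

[7+:1] prio=0 & 0x1 = 0x0; word=0x00
[5+:2] mode=1 & 0x3 = 0x1; word=0x20
[4+:1] type=1 & 0x1 = 0x1; word=0x30
[2+:2] seq=-2 & 0x3 = 0x2; word=0x38
[1+:1] chan=1 & 0x1 = 0x1; word=0x3a
[0+:1] id=1 & 0x1 = 0x1; word=0x3b
word = 0x3b → big-endian bytes:
  [0]=0x3b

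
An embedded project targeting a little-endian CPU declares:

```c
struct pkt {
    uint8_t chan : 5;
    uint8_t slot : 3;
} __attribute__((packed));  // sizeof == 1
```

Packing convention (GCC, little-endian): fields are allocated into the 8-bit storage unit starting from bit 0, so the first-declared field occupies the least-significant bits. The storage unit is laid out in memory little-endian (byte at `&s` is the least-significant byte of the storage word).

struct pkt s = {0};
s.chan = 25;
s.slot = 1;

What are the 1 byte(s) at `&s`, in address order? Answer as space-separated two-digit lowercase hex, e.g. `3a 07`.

[0+:5] chan=25 & 0x1f = 0x19; word=0x19
[5+:3] slot=1 & 0x7 = 0x1; word=0x39
word = 0x39 → little-endian bytes:
  [0]=0x39

39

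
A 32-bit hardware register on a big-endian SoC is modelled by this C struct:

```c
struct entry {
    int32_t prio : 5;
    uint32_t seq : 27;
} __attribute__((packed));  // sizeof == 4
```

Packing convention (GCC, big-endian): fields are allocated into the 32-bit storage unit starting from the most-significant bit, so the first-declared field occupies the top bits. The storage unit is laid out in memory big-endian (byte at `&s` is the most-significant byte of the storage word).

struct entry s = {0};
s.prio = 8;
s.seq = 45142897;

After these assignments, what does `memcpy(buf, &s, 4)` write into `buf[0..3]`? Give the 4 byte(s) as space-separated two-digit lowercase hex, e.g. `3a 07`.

42 b0 d3 71

prio (5b) val=8 bits=0x8 at bit 27: 0x40000000
seq (27b) val=45142897 bits=0x2b0d371 at bit 0: 0x42b0d371
word = 0x42b0d371 → big-endian bytes:
  [0]=0x42  [1]=0xb0  [2]=0xd3  [3]=0x71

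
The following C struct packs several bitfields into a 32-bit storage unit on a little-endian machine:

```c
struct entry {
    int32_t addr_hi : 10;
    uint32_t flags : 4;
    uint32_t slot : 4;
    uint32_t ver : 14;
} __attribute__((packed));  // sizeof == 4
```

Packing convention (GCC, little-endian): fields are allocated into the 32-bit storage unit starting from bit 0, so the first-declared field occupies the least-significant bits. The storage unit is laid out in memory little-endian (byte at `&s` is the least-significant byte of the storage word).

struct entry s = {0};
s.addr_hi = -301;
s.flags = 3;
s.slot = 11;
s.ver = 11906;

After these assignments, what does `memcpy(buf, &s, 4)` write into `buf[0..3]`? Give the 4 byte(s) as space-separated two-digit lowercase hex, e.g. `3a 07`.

addr_hi:10 = -301 → 0x2d3 << 0 → word 0x000002d3
flags:4 = 3 → 0x3 << 10 → word 0x00000ed3
slot:4 = 11 → 0xb << 14 → word 0x0002ced3
ver:14 = 11906 → 0x2e82 << 18 → word 0xba0aced3
word = 0xba0aced3 → little-endian bytes:
  [0]=0xd3  [1]=0xce  [2]=0x0a  [3]=0xba

d3 ce 0a ba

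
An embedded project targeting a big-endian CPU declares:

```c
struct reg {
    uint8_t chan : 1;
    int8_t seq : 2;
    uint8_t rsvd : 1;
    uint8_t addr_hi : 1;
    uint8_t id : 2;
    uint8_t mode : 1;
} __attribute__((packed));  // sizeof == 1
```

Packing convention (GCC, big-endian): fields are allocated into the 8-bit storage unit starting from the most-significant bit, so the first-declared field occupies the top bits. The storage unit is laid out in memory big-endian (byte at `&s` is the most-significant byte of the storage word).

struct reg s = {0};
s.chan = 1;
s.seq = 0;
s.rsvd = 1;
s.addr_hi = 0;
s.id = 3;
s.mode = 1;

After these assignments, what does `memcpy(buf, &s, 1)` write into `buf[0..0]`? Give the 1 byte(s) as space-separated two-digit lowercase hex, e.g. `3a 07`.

97

[7+:1] chan=1 & 0x1 = 0x1; word=0x80
[5+:2] seq=0 & 0x3 = 0x0; word=0x80
[4+:1] rsvd=1 & 0x1 = 0x1; word=0x90
[3+:1] addr_hi=0 & 0x1 = 0x0; word=0x90
[1+:2] id=3 & 0x3 = 0x3; word=0x96
[0+:1] mode=1 & 0x1 = 0x1; word=0x97
word = 0x97 → big-endian bytes:
  [0]=0x97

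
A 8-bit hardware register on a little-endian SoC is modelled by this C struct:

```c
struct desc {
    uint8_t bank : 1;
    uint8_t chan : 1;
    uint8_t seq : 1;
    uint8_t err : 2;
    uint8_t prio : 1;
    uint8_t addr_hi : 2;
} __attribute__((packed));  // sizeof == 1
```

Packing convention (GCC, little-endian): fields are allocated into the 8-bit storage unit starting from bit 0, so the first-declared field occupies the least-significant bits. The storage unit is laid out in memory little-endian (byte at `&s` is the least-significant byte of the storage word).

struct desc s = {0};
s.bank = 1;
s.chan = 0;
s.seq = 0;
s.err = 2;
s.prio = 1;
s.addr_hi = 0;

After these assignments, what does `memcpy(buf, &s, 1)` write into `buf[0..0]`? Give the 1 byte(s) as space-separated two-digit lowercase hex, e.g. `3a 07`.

bank:1 = 1 → 0x1 << 0 → word 0x01
chan:1 = 0 → 0x0 << 1 → word 0x01
seq:1 = 0 → 0x0 << 2 → word 0x01
err:2 = 2 → 0x2 << 3 → word 0x11
prio:1 = 1 → 0x1 << 5 → word 0x31
addr_hi:2 = 0 → 0x0 << 6 → word 0x31
word = 0x31 → little-endian bytes:
  [0]=0x31

31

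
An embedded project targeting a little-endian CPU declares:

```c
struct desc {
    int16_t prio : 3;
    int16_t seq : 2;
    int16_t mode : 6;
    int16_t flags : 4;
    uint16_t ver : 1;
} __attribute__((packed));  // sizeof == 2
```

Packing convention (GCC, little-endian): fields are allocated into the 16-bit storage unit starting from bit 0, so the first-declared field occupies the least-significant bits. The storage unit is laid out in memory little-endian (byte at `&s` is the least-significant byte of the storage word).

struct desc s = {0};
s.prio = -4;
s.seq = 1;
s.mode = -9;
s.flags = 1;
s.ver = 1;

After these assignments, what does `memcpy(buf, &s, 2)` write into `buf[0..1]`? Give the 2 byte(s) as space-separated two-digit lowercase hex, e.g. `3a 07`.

ec 8e

prio:3 = -4 → 0x4 << 0 → word 0x0004
seq:2 = 1 → 0x1 << 3 → word 0x000c
mode:6 = -9 → 0x37 << 5 → word 0x06ec
flags:4 = 1 → 0x1 << 11 → word 0x0eec
ver:1 = 1 → 0x1 << 15 → word 0x8eec
word = 0x8eec → little-endian bytes:
  [0]=0xec  [1]=0x8e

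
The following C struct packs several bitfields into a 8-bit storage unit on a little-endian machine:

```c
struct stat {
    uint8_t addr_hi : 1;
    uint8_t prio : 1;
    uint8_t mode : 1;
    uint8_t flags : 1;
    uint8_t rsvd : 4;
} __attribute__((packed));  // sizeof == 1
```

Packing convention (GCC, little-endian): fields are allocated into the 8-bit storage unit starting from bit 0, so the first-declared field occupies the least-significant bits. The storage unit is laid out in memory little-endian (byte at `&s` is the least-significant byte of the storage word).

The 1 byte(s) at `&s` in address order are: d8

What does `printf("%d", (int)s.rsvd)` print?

13

[0]=0xd8 (little-endian) → word 0xd8
addr_hi:1 @ bit 0 → (0xd8>>0)&0x1 = 0x0
prio:1 @ bit 1 → (0xd8>>1)&0x1 = 0x0
mode:1 @ bit 2 → (0xd8>>2)&0x1 = 0x0
flags:1 @ bit 3 → (0xd8>>3)&0x1 = 0x1
rsvd:4 @ bit 4 → (0xd8>>4)&0xf = 0xd  ←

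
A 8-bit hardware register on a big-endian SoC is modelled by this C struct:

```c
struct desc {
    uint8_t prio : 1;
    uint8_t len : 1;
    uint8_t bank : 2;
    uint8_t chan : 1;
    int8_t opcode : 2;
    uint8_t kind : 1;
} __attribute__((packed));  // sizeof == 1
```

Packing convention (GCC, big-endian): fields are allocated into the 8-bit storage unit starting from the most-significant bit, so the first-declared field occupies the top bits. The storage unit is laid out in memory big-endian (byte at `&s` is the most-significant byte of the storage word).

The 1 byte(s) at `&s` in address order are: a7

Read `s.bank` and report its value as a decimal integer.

2

[0]=0xa7 (big-endian) → word 0xa7
prio:1 @ bit 7 → (0xa7>>7)&0x1 = 0x1
len:1 @ bit 6 → (0xa7>>6)&0x1 = 0x0
bank:2 @ bit 4 → (0xa7>>4)&0x3 = 0x2  ←
chan:1 @ bit 3 → (0xa7>>3)&0x1 = 0x0
opcode:2 @ bit 1 → (0xa7>>1)&0x3 = 0x3
kind:1 @ bit 0 → (0xa7>>0)&0x1 = 0x1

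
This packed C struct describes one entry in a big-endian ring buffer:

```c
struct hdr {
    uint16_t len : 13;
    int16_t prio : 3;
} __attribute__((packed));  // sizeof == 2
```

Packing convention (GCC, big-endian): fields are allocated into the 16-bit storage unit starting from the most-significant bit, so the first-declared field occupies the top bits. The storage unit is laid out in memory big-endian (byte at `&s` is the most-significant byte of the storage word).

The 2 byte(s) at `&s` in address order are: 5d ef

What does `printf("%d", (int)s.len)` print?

3005

[0]=0x5d [1]=0xef (big-endian) → word 0x5def
len [3+:13] = (word>>3) & 0x1fff = 3005  ←
prio [0+:3] = (word>>0) & 0x7 = 7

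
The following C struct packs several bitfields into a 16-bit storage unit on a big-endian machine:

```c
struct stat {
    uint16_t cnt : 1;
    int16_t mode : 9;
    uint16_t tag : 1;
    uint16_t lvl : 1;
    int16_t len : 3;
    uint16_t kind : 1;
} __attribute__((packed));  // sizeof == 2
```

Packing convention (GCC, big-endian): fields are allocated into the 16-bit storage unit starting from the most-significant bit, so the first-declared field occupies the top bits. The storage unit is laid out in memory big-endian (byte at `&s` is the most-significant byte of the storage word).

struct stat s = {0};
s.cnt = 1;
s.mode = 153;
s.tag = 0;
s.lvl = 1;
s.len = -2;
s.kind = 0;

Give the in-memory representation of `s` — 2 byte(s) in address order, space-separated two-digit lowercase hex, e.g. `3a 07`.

cnt:1 = 1 → 0x1 << 15 → word 0x8000
mode:9 = 153 → 0x99 << 6 → word 0xa640
tag:1 = 0 → 0x0 << 5 → word 0xa640
lvl:1 = 1 → 0x1 << 4 → word 0xa650
len:3 = -2 → 0x6 << 1 → word 0xa65c
kind:1 = 0 → 0x0 << 0 → word 0xa65c
word = 0xa65c → big-endian bytes:
  [0]=0xa6  [1]=0x5c

a6 5c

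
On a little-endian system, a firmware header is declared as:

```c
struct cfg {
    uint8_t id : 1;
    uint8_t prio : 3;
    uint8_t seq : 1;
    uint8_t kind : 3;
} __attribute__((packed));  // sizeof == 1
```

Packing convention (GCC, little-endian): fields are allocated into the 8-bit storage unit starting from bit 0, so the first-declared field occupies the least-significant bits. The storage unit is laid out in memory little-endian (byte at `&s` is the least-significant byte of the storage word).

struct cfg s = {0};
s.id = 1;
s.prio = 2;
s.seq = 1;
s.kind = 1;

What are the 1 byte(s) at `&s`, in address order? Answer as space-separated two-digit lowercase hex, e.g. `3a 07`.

id:1 = 1 → 0x1 << 0 → word 0x01
prio:3 = 2 → 0x2 << 1 → word 0x05
seq:1 = 1 → 0x1 << 4 → word 0x15
kind:3 = 1 → 0x1 << 5 → word 0x35
word = 0x35 → little-endian bytes:
  [0]=0x35

35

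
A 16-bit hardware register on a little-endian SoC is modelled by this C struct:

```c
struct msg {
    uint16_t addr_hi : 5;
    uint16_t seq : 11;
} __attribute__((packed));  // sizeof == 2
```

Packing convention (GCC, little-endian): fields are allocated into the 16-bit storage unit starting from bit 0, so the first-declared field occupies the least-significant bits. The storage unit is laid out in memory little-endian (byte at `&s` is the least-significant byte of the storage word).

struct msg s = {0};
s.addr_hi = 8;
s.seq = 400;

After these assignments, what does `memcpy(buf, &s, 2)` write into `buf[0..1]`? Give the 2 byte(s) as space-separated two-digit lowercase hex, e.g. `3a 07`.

addr_hi (5b) val=8 bits=0x8 at bit 0: 0x0008
seq (11b) val=400 bits=0x190 at bit 5: 0x3208
word = 0x3208 → little-endian bytes:
  [0]=0x08  [1]=0x32

08 32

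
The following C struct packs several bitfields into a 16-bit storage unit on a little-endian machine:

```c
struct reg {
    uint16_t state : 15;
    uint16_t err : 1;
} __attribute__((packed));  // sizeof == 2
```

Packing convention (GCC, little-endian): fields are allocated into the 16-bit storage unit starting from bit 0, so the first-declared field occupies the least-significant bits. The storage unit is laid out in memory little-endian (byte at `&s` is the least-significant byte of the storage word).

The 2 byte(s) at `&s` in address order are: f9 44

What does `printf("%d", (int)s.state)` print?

17657

[0]=0xf9 [1]=0x44 (little-endian) → word 0x44f9
state:15 @ bit 0 → (0x44f9>>0)&0x7fff = 0x44f9  ←
err:1 @ bit 15 → (0x44f9>>15)&0x1 = 0x0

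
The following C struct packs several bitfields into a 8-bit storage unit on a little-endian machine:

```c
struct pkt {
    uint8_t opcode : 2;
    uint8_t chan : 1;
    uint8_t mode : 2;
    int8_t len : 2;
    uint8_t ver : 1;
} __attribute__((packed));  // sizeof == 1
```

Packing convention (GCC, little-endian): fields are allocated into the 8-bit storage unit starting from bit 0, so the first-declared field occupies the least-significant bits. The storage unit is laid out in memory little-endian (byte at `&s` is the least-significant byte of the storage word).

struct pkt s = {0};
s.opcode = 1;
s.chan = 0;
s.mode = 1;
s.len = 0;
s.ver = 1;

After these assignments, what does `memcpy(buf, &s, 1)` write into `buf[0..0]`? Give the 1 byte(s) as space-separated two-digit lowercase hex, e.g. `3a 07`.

opcode (2b) val=1 bits=0x1 at bit 0: 0x01
chan (1b) val=0 bits=0x0 at bit 2: 0x01
mode (2b) val=1 bits=0x1 at bit 3: 0x09
len (2b) val=0 bits=0x0 at bit 5: 0x09
ver (1b) val=1 bits=0x1 at bit 7: 0x89
word = 0x89 → little-endian bytes:
  [0]=0x89

89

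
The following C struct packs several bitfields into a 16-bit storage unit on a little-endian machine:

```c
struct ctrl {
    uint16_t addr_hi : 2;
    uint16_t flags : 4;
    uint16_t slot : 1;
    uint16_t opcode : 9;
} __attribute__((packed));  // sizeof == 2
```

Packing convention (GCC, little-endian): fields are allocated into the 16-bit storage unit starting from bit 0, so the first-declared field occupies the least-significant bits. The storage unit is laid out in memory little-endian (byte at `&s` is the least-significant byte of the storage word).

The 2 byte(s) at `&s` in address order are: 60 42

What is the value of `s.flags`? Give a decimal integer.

8

[0]=0x60 [1]=0x42 (little-endian) → word 0x4260
addr_hi [0+:2] = (word>>0) & 0x3 = 0
flags [2+:4] = (word>>2) & 0xf = 8  ←
slot [6+:1] = (word>>6) & 0x1 = 1
opcode [7+:9] = (word>>7) & 0x1ff = 132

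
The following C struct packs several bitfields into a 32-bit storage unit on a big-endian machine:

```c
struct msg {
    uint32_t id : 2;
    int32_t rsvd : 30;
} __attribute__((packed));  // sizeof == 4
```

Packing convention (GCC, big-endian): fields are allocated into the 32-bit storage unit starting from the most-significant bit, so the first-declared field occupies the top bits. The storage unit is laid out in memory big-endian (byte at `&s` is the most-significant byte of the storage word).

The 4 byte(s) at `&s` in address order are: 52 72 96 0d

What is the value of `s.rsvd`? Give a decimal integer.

309499405

[0]=0x52 [1]=0x72 [2]=0x96 [3]=0x0d (big-endian) → word 0x5272960d
id:2 @ bit 30 → (0x5272960d>>30)&0x3 = 0x1
rsvd:30 @ bit 0 → (0x5272960d>>0)&0x3fffffff = 0x1272960d  ←
rsvd signed 30b, MSB=0: value = 309499405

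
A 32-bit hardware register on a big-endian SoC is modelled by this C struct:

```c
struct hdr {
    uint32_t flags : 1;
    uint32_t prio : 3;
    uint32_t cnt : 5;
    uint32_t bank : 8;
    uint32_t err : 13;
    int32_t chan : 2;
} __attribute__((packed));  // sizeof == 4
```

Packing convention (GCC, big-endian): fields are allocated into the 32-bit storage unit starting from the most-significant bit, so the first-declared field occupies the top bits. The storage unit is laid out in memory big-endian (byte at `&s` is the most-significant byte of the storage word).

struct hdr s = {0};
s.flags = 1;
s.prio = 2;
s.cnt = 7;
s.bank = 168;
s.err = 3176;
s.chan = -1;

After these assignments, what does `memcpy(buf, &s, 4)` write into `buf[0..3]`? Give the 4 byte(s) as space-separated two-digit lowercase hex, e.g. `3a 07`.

flags (1b) val=1 bits=0x1 at bit 31: 0x80000000
prio (3b) val=2 bits=0x2 at bit 28: 0xa0000000
cnt (5b) val=7 bits=0x7 at bit 23: 0xa3800000
bank (8b) val=168 bits=0xa8 at bit 15: 0xa3d40000
err (13b) val=3176 bits=0xc68 at bit 2: 0xa3d431a0
chan (2b) val=-1 bits=0x3 at bit 0: 0xa3d431a3
word = 0xa3d431a3 → big-endian bytes:
  [0]=0xa3  [1]=0xd4  [2]=0x31  [3]=0xa3

a3 d4 31 a3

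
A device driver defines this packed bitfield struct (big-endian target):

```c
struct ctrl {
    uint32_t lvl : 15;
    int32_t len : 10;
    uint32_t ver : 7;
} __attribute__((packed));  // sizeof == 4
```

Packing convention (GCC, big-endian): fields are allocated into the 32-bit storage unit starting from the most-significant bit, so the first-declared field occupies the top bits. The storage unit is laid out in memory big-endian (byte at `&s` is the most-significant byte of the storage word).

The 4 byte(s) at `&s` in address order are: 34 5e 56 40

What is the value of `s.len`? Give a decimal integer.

172

[0]=0x34 [1]=0x5e [2]=0x56 [3]=0x40 (big-endian) → word 0x345e5640
lvl:15 @ bit 17 → (0x345e5640>>17)&0x7fff = 0x1a2f
len:10 @ bit 7 → (0x345e5640>>7)&0x3ff = 0xac  ←
ver:7 @ bit 0 → (0x345e5640>>0)&0x7f = 0x40
len signed 10b, MSB=0: value = 172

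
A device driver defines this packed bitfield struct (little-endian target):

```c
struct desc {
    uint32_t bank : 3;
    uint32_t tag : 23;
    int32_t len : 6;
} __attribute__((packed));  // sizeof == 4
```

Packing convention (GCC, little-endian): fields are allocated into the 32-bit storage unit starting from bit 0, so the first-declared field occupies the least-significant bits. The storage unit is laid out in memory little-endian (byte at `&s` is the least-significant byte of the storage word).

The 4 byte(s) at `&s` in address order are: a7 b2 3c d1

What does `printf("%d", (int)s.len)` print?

[0]=0xa7 [1]=0xb2 [2]=0x3c [3]=0xd1 (little-endian) → word 0xd13cb2a7
bank [0+:3] = (word>>0) & 0x7 = 7
tag [3+:23] = (word>>3) & 0x7fffff = 2594388
len [26+:6] = (word>>26) & 0x3f = 52  ←
len signed 6b, MSB=1: 52 - 64 = -12

-12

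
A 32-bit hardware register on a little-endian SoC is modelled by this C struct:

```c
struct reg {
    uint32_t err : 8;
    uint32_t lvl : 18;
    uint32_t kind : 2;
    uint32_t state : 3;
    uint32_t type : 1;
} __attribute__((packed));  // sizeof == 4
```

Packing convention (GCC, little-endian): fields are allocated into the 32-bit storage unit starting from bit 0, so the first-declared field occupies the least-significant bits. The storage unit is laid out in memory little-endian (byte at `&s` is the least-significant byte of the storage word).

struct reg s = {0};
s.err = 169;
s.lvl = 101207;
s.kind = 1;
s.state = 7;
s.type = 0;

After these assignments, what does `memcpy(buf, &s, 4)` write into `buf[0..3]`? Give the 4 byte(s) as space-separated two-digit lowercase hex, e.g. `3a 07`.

a9 57 8b 75

err (8b) val=169 bits=0xa9 at bit 0: 0x000000a9
lvl (18b) val=101207 bits=0x18b57 at bit 8: 0x018b57a9
kind (2b) val=1 bits=0x1 at bit 26: 0x058b57a9
state (3b) val=7 bits=0x7 at bit 28: 0x758b57a9
type (1b) val=0 bits=0x0 at bit 31: 0x758b57a9
word = 0x758b57a9 → little-endian bytes:
  [0]=0xa9  [1]=0x57  [2]=0x8b  [3]=0x75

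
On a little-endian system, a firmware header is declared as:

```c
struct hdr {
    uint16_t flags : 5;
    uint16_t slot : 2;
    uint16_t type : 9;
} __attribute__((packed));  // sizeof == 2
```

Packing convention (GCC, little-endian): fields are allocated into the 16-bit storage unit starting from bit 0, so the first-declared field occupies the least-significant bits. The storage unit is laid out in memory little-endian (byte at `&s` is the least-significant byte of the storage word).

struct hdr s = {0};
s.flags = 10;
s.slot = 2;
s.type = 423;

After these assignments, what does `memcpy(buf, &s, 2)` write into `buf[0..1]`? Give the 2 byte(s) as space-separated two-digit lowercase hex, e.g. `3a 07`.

[0+:5] flags=10 & 0x1f = 0xa; word=0x000a
[5+:2] slot=2 & 0x3 = 0x2; word=0x004a
[7+:9] type=423 & 0x1ff = 0x1a7; word=0xd3ca
word = 0xd3ca → little-endian bytes:
  [0]=0xca  [1]=0xd3

ca d3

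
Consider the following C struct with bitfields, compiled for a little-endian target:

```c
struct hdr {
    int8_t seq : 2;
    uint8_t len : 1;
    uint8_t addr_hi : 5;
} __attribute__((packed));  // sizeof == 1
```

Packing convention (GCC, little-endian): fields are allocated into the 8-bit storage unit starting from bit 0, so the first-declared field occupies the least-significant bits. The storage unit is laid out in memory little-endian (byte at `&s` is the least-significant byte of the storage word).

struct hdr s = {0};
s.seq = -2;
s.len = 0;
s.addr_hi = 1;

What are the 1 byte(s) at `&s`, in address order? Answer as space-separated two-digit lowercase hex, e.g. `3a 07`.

0a

seq:2 = -2 → 0x2 << 0 → word 0x02
len:1 = 0 → 0x0 << 2 → word 0x02
addr_hi:5 = 1 → 0x1 << 3 → word 0x0a
word = 0x0a → little-endian bytes:
  [0]=0x0a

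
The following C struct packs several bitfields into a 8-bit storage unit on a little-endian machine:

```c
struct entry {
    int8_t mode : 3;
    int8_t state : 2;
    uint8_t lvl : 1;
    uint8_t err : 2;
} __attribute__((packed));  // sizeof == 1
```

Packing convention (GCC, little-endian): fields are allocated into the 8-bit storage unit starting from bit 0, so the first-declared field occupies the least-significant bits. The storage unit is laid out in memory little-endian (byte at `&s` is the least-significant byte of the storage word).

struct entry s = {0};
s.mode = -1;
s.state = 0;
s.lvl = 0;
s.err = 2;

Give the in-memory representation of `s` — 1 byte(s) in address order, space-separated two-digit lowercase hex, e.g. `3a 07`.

87

mode (3b) val=-1 bits=0x7 at bit 0: 0x07
state (2b) val=0 bits=0x0 at bit 3: 0x07
lvl (1b) val=0 bits=0x0 at bit 5: 0x07
err (2b) val=2 bits=0x2 at bit 6: 0x87
word = 0x87 → little-endian bytes:
  [0]=0x87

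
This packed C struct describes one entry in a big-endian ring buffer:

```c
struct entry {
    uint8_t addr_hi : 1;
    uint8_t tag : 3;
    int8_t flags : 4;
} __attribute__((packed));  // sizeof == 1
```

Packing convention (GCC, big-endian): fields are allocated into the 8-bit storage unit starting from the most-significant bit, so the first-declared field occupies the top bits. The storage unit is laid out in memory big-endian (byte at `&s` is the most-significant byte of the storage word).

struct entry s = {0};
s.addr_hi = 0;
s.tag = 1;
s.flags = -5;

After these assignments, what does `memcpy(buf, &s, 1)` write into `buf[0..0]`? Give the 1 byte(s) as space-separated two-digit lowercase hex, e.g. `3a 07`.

addr_hi:1 = 0 → 0x0 << 7 → word 0x00
tag:3 = 1 → 0x1 << 4 → word 0x10
flags:4 = -5 → 0xb << 0 → word 0x1b
word = 0x1b → big-endian bytes:
  [0]=0x1b

1b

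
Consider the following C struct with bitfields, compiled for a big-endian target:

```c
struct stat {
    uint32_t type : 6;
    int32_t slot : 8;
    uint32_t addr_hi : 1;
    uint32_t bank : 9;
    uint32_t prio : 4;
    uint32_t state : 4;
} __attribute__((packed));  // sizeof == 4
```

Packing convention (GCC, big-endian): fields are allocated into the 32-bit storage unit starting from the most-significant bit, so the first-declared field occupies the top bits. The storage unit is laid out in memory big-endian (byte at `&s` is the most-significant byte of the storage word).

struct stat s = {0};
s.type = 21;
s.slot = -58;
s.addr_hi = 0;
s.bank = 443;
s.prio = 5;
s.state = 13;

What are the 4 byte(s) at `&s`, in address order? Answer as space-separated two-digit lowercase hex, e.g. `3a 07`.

57 19 bb 5d

type (6b) val=21 bits=0x15 at bit 26: 0x54000000
slot (8b) val=-58 bits=0xc6 at bit 18: 0x57180000
addr_hi (1b) val=0 bits=0x0 at bit 17: 0x57180000
bank (9b) val=443 bits=0x1bb at bit 8: 0x5719bb00
prio (4b) val=5 bits=0x5 at bit 4: 0x5719bb50
state (4b) val=13 bits=0xd at bit 0: 0x5719bb5d
word = 0x5719bb5d → big-endian bytes:
  [0]=0x57  [1]=0x19  [2]=0xbb  [3]=0x5d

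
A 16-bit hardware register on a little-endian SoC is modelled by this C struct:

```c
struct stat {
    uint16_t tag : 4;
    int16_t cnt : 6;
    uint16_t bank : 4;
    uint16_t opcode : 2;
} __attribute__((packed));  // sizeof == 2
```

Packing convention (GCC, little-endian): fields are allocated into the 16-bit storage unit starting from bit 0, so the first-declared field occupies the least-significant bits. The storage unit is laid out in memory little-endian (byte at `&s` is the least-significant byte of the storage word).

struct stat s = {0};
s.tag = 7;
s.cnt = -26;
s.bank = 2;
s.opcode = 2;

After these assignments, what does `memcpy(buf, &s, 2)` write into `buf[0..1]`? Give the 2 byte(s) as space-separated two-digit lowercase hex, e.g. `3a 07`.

67 8a

tag (4b) val=7 bits=0x7 at bit 0: 0x0007
cnt (6b) val=-26 bits=0x26 at bit 4: 0x0267
bank (4b) val=2 bits=0x2 at bit 10: 0x0a67
opcode (2b) val=2 bits=0x2 at bit 14: 0x8a67
word = 0x8a67 → little-endian bytes:
  [0]=0x67  [1]=0x8a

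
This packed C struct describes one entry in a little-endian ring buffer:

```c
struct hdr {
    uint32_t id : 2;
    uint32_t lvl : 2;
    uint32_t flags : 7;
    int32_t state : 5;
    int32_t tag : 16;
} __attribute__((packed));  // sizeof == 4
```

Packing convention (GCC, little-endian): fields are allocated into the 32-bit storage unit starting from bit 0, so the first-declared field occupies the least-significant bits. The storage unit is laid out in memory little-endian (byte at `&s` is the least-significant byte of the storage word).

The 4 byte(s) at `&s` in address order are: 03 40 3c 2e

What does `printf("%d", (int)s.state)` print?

[0]=0x03 [1]=0x40 [2]=0x3c [3]=0x2e (little-endian) → word 0x2e3c4003
id [0+:2] = (word>>0) & 0x3 = 3
lvl [2+:2] = (word>>2) & 0x3 = 0
flags [4+:7] = (word>>4) & 0x7f = 0
state [11+:5] = (word>>11) & 0x1f = 8  ←
tag [16+:16] = (word>>16) & 0xffff = 11836
state signed 5b, MSB=0: value = 8

8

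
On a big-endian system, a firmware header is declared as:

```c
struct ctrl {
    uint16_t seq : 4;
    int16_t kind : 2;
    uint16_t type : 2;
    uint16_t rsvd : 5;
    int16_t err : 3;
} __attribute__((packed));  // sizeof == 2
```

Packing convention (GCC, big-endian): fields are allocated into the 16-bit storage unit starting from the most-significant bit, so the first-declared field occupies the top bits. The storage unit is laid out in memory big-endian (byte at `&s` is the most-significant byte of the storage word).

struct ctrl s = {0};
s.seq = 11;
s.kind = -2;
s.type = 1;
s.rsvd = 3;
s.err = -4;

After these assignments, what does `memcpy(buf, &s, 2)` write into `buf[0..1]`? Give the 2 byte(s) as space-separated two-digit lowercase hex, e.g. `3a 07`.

b9 1c

seq (4b) val=11 bits=0xb at bit 12: 0xb000
kind (2b) val=-2 bits=0x2 at bit 10: 0xb800
type (2b) val=1 bits=0x1 at bit 8: 0xb900
rsvd (5b) val=3 bits=0x3 at bit 3: 0xb918
err (3b) val=-4 bits=0x4 at bit 0: 0xb91c
word = 0xb91c → big-endian bytes:
  [0]=0xb9  [1]=0x1c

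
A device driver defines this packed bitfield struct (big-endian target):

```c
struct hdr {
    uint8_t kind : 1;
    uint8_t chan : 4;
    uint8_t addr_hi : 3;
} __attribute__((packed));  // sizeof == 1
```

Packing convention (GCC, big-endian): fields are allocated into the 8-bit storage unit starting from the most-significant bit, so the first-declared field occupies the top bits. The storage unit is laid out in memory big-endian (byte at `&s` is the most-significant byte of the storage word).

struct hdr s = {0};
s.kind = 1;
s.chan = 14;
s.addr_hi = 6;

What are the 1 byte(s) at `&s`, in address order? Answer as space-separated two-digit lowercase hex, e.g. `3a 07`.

f6

kind (1b) val=1 bits=0x1 at bit 7: 0x80
chan (4b) val=14 bits=0xe at bit 3: 0xf0
addr_hi (3b) val=6 bits=0x6 at bit 0: 0xf6
word = 0xf6 → big-endian bytes:
  [0]=0xf6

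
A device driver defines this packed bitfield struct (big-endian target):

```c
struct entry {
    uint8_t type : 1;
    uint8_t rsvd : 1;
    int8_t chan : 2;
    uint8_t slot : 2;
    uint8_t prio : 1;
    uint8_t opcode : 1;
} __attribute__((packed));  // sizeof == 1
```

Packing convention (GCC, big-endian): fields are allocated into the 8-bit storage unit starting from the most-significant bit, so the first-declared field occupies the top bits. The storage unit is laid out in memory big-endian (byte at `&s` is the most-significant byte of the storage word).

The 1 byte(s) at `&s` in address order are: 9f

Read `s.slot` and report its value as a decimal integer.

[0]=0x9f (big-endian) → word 0x9f
type [7+:1] = (word>>7) & 0x1 = 1
rsvd [6+:1] = (word>>6) & 0x1 = 0
chan [4+:2] = (word>>4) & 0x3 = 1
slot [2+:2] = (word>>2) & 0x3 = 3  ←
prio [1+:1] = (word>>1) & 0x1 = 1
opcode [0+:1] = (word>>0) & 0x1 = 1

3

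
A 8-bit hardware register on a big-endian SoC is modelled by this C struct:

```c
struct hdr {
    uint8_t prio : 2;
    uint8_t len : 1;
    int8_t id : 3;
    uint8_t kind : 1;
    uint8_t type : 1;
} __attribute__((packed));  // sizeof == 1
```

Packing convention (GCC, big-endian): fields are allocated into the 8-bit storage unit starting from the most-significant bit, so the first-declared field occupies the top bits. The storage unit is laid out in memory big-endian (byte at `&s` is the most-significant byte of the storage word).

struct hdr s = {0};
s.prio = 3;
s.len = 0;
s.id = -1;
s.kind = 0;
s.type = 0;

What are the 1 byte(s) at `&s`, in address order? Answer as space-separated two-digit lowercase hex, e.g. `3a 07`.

dc

[6+:2] prio=3 & 0x3 = 0x3; word=0xc0
[5+:1] len=0 & 0x1 = 0x0; word=0xc0
[2+:3] id=-1 & 0x7 = 0x7; word=0xdc
[1+:1] kind=0 & 0x1 = 0x0; word=0xdc
[0+:1] type=0 & 0x1 = 0x0; word=0xdc
word = 0xdc → big-endian bytes:
  [0]=0xdc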